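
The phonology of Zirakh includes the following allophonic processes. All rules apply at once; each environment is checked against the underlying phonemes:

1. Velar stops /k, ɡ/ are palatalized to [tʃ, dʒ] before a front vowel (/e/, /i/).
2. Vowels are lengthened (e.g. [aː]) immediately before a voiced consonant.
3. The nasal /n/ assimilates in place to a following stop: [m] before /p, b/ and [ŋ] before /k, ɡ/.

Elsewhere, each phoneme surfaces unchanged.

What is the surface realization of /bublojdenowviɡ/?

[buːbloːjdeːnoːwviːɡ]

/b/ — not in any rule's target class → [b].
/u/ meets the environment for rule 2 (before a voiced consonant) → [uː].
/b/ (between /u/ and /l/): no rule targets it → [b].
/l/ (between /b/ and /o/) is unaffected → [l].
/o/ (between /l/ and /j/) occurs before a voiced consonant → [oː] by rule 2.
/j/ (between /o/ and /d/): no rule targets it → [j].
/d/ — not in any rule's target class → [d].
/e/ (between /d/ and /n/): before a voiced consonant, so rule 2 applies → [eː].
/n/ (between /e/ and /o/) is in the target of rule 3 but the environment (before a labial or velar stop) is not met → [n].
/o/ (between /n/ and /w/): before a voiced consonant, so rule 2 applies → [oː].
/w/ — not in any rule's target class → [w].
/v/ stays [v].
Rule 2 applies to /i/ (between /v/ and /ɡ/: before a voiced consonant) → [iː].
/ɡ/ (word-final): rule 1 targets it, but not before a front vowel → unchanged [ɡ].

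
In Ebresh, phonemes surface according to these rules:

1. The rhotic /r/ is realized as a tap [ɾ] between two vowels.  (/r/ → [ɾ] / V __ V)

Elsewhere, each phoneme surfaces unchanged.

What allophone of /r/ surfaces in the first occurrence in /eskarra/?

/r/ (between /a/ and /r/) is in the target of rule 1 but the environment (between two vowels) is not met → [r].

[r]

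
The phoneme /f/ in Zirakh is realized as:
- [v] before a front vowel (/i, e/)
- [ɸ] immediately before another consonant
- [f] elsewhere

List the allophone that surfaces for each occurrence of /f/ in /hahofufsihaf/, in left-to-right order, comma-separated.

Occurrence 1 (position 5): no conditioning environment matches → elsewhere allophone [f].
Occurrence 2 (position 7): immediately before another consonant → [ɸ].
Occurrence 3 (position 12): no conditioning environment matches → elsewhere allophone [f].

[f], [ɸ], [f]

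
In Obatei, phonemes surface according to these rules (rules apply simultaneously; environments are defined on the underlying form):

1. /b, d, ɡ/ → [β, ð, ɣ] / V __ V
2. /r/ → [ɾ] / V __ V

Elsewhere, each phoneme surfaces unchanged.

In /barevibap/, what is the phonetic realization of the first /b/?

[b]

/b/ (word-initial) fails the environment for rule 1, so it stays [b].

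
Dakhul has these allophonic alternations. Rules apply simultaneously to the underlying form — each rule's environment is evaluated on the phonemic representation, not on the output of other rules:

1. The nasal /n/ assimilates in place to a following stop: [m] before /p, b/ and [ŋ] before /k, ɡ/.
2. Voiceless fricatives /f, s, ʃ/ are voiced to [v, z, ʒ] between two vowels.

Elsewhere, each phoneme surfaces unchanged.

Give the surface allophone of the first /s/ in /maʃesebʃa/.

/s/ (between /e/ and /e/): between two vowels, so rule 2 applies → [z].

[z]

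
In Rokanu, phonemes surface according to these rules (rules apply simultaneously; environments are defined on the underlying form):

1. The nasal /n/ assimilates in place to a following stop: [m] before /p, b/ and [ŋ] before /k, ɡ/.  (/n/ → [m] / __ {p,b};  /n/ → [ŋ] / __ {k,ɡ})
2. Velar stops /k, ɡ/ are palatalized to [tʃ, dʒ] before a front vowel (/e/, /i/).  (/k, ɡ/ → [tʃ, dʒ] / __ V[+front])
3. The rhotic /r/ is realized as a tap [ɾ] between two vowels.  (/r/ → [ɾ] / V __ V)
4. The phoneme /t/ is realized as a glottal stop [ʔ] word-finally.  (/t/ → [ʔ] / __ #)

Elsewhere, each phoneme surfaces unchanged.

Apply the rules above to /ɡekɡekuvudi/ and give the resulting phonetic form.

/ɡ/ — word-initial, before a front vowel — surfaces as [dʒ] (rule 2).
/e/ (between /ɡ/ and /k/) is unaffected → [e].
/k/ — between /e/ and /ɡ/; rule 2 does not apply here → [k].
Rule 2 applies to /ɡ/ (between /k/ and /e/: before a front vowel) → [dʒ].
/e/ — not in any rule's target class → [e].
/k/ — between /e/ and /u/; rule 2 does not apply here → [k].
/u/ — not in any rule's target class → [u].
/v/ — not in any rule's target class → [v].
/u/ stays [u].
/d/ — not in any rule's target class → [d].
/i/ — not in any rule's target class → [i].

[dʒekdʒekuvudi]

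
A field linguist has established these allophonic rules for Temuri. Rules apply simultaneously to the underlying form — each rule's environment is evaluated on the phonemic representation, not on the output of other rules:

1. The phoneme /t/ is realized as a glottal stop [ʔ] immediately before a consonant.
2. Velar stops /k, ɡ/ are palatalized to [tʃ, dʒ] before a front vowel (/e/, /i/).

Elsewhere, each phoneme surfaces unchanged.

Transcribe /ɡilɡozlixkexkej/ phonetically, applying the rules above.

[dʒilɡozlixtʃextʃej]

Rule 2 applies to /ɡ/ (word-initial: before a front vowel) → [dʒ].
/i/ — not in any rule's target class → [i].
/l/ — not in any rule's target class → [l].
/ɡ/ (between /l/ and /o/) is in the target of rule 2 but the environment (before a front vowel) is not met → [ɡ].
/o/ stays [o].
/z/ stays [z].
/l/ stays [l].
/i/ — not in any rule's target class → [i].
/x/ stays [x].
/k/ (between /x/ and /e/) occurs before a front vowel → [tʃ] by rule 2.
/e/ (between /k/ and /x/): no rule targets it → [e].
/x/ (between /e/ and /k/): no rule targets it → [x].
/k/ — between /x/ and /e/, before a front vowel — surfaces as [tʃ] (rule 2).
/e/ stays [e].
/j/ (word-final) is unaffected → [j].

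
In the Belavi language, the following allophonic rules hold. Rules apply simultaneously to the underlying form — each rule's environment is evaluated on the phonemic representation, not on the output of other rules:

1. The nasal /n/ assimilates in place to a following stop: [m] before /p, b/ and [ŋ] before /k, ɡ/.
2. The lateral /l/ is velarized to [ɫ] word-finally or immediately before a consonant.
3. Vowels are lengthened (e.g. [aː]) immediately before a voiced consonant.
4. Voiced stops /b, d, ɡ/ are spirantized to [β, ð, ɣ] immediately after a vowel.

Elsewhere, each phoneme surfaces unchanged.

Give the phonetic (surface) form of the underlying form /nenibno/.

/n/ — word-initial; rule 1 does not apply here → [n].
/e/ — between /n/ and /n/, before a voiced consonant — surfaces as [eː] (rule 3).
/n/ (between /e/ and /i/): rule 1 targets it, but not before a labial or velar stop → unchanged [n].
/i/ (between /n/ and /b/) occurs before a voiced consonant → [iː] by rule 3.
Rule 4 applies to /b/ (between /i/ and /n/: immediately after a vowel) → [β].
/n/ (between /b/ and /o/) fails the environment for rule 1, so it stays [n].
/o/ (word-final): rule 3 targets it, but not before a voiced consonant → unchanged [o].

[neːniːβno]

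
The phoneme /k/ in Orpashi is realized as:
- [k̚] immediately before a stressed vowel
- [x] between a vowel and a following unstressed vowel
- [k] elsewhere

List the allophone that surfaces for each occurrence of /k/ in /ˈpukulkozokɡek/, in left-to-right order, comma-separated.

[x], [k], [k], [k]

Occurrence 1 (position 3): between a vowel and a following unstressed vowel → [x].
Occurrence 2 (position 6): no conditioning environment matches → elsewhere allophone [k].
Occurrence 3 (position 10): no conditioning environment matches → elsewhere allophone [k].
Occurrence 4 (position 13): no conditioning environment matches → elsewhere allophone [k].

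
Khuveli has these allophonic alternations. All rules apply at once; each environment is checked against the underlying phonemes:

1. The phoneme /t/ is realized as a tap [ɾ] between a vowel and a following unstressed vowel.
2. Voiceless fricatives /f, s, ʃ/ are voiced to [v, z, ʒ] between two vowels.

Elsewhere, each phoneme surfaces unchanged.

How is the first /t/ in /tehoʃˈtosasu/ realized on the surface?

[t]

/t/ (word-initial): rule 1 targets it, but not between a vowel and a following unstressed vowel → unchanged [t].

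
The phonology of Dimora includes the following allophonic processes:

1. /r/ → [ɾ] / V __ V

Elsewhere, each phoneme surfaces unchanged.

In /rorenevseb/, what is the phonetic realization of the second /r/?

/r/ — between /o/ and /e/, between two vowels — surfaces as [ɾ] (rule 1).

[ɾ]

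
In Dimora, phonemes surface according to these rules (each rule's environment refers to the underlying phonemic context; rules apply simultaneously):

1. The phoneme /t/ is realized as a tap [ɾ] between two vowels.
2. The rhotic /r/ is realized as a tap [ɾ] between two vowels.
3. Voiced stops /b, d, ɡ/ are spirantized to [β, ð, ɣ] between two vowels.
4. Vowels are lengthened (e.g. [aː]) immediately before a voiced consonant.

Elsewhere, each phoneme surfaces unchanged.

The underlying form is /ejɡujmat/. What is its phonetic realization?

[eːjɡuːjmat]

/e/ (word-initial) occurs before a voiced consonant → [eː] by rule 4.
/j/ (between /e/ and /ɡ/) is unaffected → [j].
/ɡ/ — between /j/ and /u/; rule 3 does not apply here → [ɡ].
/u/ (between /ɡ/ and /j/): before a voiced consonant, so rule 4 applies → [uː].
/j/ — not in any rule's target class → [j].
/m/ stays [m].
/a/ — between /m/ and /t/; rule 4 does not apply here → [a].
/t/ (word-final) fails the environment for rule 1, so it stays [t].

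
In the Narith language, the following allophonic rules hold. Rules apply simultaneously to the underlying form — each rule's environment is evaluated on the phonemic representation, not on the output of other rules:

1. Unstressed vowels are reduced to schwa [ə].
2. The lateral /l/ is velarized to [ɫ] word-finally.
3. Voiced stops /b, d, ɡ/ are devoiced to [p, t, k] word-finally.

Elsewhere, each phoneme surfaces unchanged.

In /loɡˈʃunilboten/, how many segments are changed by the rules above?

Segments that undergo a rule: /o/ → [ə] (rule 1); /i/ → [ə] (rule 1); /o/ → [ə] (rule 1); /e/ → [ə] (rule 1).
All other segments surface unchanged.

4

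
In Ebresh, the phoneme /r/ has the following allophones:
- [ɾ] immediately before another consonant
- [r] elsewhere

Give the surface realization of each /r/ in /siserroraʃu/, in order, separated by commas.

[ɾ], [r], [r]

Occurrence 1 (position 5): immediately before another consonant → [ɾ].
Occurrence 2 (position 6): no conditioning environment matches → elsewhere allophone [r].
Occurrence 3 (position 8): no conditioning environment matches → elsewhere allophone [r].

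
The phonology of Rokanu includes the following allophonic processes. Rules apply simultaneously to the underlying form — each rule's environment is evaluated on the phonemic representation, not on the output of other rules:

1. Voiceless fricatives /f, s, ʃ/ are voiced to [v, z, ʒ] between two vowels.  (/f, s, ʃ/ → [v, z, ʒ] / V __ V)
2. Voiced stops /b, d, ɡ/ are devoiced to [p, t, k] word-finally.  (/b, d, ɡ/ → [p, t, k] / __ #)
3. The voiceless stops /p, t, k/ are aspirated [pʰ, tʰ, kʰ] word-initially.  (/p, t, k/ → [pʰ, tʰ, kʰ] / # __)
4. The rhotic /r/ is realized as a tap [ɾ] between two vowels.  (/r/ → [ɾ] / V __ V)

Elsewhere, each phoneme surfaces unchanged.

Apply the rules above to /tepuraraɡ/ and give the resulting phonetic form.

Rule 3 applies to /t/ (word-initial: word-initially) → [tʰ].
/e/ — not in any rule's target class → [e].
/p/ (between /e/ and /u/): rule 3 targets it, but not word-initially → unchanged [p].
/u/ — not in any rule's target class → [u].
/r/ (between /u/ and /a/) occurs between two vowels → [ɾ] by rule 4.
/a/ — not in any rule's target class → [a].
/r/ (between /a/ and /a/) occurs between two vowels → [ɾ] by rule 4.
/a/ — not in any rule's target class → [a].
/ɡ/ (word-final) occurs word-finally → [k] by rule 2.

[tʰepuɾaɾak]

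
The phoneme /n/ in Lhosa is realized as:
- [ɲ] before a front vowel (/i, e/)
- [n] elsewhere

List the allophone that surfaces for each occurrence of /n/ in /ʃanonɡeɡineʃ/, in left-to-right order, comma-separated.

[n], [n], [ɲ]

Occurrence 1 (position 3): no conditioning environment matches → elsewhere allophone [n].
Occurrence 2 (position 5): no conditioning environment matches → elsewhere allophone [n].
Occurrence 3 (position 10): before a front vowel (/i, e/) → [ɲ].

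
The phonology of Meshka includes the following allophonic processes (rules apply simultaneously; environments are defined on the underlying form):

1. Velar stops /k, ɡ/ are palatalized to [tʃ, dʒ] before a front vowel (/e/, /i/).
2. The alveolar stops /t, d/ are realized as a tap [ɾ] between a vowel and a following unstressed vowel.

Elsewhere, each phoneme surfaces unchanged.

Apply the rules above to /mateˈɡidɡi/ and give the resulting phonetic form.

[maɾeˈdʒiddʒi]

/m/ (word-initial): no rule targets it → [m].
/a/ (between /m/ and /t/) is unaffected → [a].
/t/ meets the environment for rule 2 (between a vowel and a following unstressed vowel) → [ɾ].
/e/ — not in any rule's target class → [e].
/ɡ/ (between /e/ and /i/) occurs before a front vowel → [dʒ] by rule 1.
/i/ — not in any rule's target class → [i].
/d/ — between /i/ and /ɡ/; rule 2 does not apply here → [d].
/ɡ/ meets the environment for rule 1 (before a front vowel) → [dʒ].
/i/ — not in any rule's target class → [i].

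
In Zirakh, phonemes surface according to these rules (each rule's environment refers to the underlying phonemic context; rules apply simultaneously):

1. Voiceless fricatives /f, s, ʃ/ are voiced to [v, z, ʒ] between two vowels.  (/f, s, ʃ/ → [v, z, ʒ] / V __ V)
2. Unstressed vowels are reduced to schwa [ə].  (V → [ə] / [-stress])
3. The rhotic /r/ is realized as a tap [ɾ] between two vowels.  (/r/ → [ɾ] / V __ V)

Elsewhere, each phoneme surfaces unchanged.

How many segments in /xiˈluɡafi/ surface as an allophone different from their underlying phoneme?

Segments that undergo a rule: /i/ → [ə] (rule 2); /a/ → [ə] (rule 2); /f/ → [v] (rule 1); /i/ → [ə] (rule 2).
All other segments surface unchanged.

4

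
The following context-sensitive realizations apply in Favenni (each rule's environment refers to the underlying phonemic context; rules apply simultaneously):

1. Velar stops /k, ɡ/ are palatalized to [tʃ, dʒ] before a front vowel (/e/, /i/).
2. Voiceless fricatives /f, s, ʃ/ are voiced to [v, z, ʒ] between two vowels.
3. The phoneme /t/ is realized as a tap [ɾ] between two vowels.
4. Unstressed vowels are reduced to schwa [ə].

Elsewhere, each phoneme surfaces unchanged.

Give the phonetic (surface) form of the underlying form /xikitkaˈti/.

/x/ stays [x].
Rule 4 applies to /i/ (between /x/ and /k/: in an unstressed syllable) → [ə].
/k/ — between /i/ and /i/, before a front vowel — surfaces as [tʃ] (rule 1).
/i/ (between /k/ and /t/) occurs in an unstressed syllable → [ə] by rule 4.
/t/ (between /i/ and /k/) is in the target of rule 3 but the environment (between two vowels) is not met → [t].
/k/ (between /t/ and /a/) fails the environment for rule 1, so it stays [k].
/a/ (between /k/ and /t/) occurs in an unstressed syllable → [ə] by rule 4.
/t/ — between /a/ and /i/, between two vowels — surfaces as [ɾ] (rule 3).
/i/ — word-final; rule 4 does not apply here → [i].

[xətʃətkəˈɾi]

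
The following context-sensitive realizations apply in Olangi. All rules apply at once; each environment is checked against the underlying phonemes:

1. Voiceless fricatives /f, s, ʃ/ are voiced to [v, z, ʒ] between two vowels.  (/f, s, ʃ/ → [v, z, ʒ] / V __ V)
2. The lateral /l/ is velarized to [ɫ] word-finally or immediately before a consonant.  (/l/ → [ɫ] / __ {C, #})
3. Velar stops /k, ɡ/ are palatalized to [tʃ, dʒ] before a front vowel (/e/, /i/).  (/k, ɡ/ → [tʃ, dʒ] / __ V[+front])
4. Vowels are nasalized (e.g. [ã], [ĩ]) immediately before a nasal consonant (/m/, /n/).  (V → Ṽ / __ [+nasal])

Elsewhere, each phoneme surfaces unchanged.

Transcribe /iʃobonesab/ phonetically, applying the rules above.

/i/ (word-initial) fails the environment for rule 4, so it stays [i].
/ʃ/ (between /i/ and /o/): between two vowels, so rule 1 applies → [ʒ].
/o/ — between /ʃ/ and /b/; rule 4 does not apply here → [o].
/o/ (between /b/ and /n/) occurs before a nasal consonant → [õ] by rule 4.
/e/ (between /n/ and /s/) is in the target of rule 4 but the environment (before a nasal consonant) is not met → [e].
Rule 1 applies to /s/ (between /e/ and /a/: between two vowels) → [z].
/a/ (between /s/ and /b/) is in the target of rule 4 but the environment (before a nasal consonant) is not met → [a].

[iʒobõnezab]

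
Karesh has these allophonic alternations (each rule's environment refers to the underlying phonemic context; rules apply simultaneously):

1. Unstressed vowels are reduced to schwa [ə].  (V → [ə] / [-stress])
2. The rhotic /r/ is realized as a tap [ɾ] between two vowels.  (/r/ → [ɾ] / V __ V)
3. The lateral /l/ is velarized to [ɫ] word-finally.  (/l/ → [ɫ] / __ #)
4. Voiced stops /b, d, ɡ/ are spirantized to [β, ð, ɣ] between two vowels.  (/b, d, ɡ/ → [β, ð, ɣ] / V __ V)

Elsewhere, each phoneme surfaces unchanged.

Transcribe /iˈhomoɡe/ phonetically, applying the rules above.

/i/ — word-initial, in an unstressed syllable — surfaces as [ə] (rule 1).
/h/ stays [h].
/o/ (between /h/ and /m/): rule 1 targets it, but not in an unstressed syllable → unchanged [o].
/m/ — not in any rule's target class → [m].
/o/ (between /m/ and /ɡ/) occurs in an unstressed syllable → [ə] by rule 1.
/ɡ/ (between /o/ and /e/) occurs between two vowels → [ɣ] by rule 4.
/e/ meets the environment for rule 1 (in an unstressed syllable) → [ə].

[əˈhoməɣə]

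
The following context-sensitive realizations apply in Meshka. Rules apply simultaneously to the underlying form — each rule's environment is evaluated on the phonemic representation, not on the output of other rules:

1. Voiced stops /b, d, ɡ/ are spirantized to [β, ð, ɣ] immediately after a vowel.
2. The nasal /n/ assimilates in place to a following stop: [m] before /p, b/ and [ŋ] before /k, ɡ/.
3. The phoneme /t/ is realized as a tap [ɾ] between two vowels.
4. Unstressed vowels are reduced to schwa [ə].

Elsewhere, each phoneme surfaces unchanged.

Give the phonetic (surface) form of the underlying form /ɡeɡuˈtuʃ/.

/ɡ/ — word-initial; rule 1 does not apply here → [ɡ].
/e/ — between /ɡ/ and /ɡ/, in an unstressed syllable — surfaces as [ə] (rule 4).
/ɡ/ meets the environment for rule 1 (immediately after a vowel) → [ɣ].
/u/ (between /ɡ/ and /t/) occurs in an unstressed syllable → [ə] by rule 4.
Rule 3 applies to /t/ (between /u/ and /u/: between two vowels) → [ɾ].
/u/ (between /t/ and /ʃ/): rule 4 targets it, but not in an unstressed syllable → unchanged [u].
/ʃ/ (word-final) is unaffected → [ʃ].

[ɡəɣəˈɾuʃ]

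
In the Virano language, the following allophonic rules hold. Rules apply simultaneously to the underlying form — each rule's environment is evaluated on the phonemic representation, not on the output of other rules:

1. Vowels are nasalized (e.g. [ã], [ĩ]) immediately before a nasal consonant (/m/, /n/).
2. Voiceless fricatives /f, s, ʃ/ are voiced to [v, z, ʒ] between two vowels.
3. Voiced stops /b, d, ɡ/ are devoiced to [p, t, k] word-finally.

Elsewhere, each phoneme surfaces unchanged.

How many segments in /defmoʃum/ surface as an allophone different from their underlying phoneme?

Segments that undergo a rule: /ʃ/ → [ʒ] (rule 2); /u/ → [ũ] (rule 1).
All other segments surface unchanged.

2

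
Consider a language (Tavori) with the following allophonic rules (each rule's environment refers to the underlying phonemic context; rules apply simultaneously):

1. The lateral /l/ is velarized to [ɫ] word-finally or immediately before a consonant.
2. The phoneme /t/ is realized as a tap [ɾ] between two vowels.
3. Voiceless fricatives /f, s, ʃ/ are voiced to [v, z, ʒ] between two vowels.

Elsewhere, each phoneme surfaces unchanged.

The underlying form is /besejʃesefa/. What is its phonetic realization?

[bezejʃezeva]

/b/ (word-initial) is unaffected → [b].
/e/ stays [e].
/s/ meets the environment for rule 3 (between two vowels) → [z].
/e/ stays [e].
/j/ (between /e/ and /ʃ/) is unaffected → [j].
/ʃ/ — between /j/ and /e/; rule 3 does not apply here → [ʃ].
/e/ (between /ʃ/ and /s/) is unaffected → [e].
/s/ meets the environment for rule 3 (between two vowels) → [z].
/e/ stays [e].
/f/ (between /e/ and /a/) occurs between two vowels → [v] by rule 3.
/a/ (word-final) is unaffected → [a].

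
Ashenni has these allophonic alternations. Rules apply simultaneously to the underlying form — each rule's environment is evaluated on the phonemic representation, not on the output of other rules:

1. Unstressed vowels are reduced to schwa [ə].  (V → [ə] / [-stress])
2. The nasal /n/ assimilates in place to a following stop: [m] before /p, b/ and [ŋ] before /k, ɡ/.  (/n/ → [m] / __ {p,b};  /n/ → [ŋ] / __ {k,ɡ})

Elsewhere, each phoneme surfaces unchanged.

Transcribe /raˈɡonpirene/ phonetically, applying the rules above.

/r/ — not in any rule's target class → [r].
/a/ meets the environment for rule 1 (in an unstressed syllable) → [ə].
/ɡ/ (between /a/ and /o/) is unaffected → [ɡ].
/o/ (between /ɡ/ and /n/) is in the target of rule 1 but the environment (in an unstressed syllable) is not met → [o].
/n/ (between /o/ and /p/) occurs before a labial or velar stop → [m] by rule 2.
/p/ — not in any rule's target class → [p].
/i/ meets the environment for rule 1 (in an unstressed syllable) → [ə].
/r/ (between /i/ and /e/): no rule targets it → [r].
/e/ (between /r/ and /n/): in an unstressed syllable, so rule 1 applies → [ə].
/n/ (between /e/ and /e/) fails the environment for rule 2, so it stays [n].
/e/ meets the environment for rule 1 (in an unstressed syllable) → [ə].

[rəˈɡompərənə]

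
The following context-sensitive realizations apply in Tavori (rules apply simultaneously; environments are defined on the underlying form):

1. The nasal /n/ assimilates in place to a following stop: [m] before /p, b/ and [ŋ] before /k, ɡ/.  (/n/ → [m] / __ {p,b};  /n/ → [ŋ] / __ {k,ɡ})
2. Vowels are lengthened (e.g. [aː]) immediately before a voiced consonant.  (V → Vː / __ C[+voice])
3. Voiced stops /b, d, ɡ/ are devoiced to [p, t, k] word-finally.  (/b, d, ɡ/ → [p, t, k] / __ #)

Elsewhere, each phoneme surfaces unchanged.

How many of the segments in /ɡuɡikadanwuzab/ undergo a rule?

Segments that undergo a rule: /u/ → [uː] (rule 2); /a/ → [aː] (rule 2); /a/ → [aː] (rule 2); /u/ → [uː] (rule 2); /a/ → [aː] (rule 2); /b/ → [p] (rule 3).
All other segments surface unchanged.

6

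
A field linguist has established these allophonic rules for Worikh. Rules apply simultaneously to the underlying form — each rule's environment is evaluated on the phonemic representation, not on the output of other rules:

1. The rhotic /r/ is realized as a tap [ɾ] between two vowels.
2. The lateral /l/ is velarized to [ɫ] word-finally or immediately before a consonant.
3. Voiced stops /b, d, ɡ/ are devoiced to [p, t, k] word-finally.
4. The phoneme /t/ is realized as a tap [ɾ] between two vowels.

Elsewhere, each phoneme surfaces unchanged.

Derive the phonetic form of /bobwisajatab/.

[bobwisajaɾap]

/b/ (word-initial) is in the target of rule 3 but the environment (word-finally) is not met → [b].
/o/ (between /b/ and /b/): no rule targets it → [o].
/b/ (between /o/ and /w/) fails the environment for rule 3, so it stays [b].
/w/ — not in any rule's target class → [w].
/i/ (between /w/ and /s/): no rule targets it → [i].
/s/ — not in any rule's target class → [s].
/a/ — not in any rule's target class → [a].
/j/ (between /a/ and /a/) is unaffected → [j].
/a/ (between /j/ and /t/) is unaffected → [a].
/t/ — between /a/ and /a/, between two vowels — surfaces as [ɾ] (rule 4).
/a/ (between /t/ and /b/) is unaffected → [a].
/b/ (word-final): word-finally, so rule 3 applies → [p].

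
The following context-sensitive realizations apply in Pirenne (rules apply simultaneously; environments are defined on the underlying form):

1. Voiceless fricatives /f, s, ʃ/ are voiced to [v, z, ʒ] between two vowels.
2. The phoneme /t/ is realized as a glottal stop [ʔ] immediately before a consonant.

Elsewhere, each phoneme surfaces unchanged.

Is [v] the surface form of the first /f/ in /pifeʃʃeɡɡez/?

/f/ meets the environment for rule 1 (between two vowels) → [v].
The actual realization is [v], which matches [v].

Yes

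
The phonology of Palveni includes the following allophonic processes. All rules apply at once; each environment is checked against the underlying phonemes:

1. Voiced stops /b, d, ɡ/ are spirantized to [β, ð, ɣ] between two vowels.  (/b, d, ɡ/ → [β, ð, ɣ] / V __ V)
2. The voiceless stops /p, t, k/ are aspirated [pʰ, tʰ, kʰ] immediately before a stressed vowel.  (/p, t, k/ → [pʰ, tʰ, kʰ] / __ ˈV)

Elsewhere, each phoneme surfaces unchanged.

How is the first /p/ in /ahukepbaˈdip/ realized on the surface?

[p]

/p/ (between /e/ and /b/) is in the target of rule 2 but the environment (immediately before a stressed vowel) is not met → [p].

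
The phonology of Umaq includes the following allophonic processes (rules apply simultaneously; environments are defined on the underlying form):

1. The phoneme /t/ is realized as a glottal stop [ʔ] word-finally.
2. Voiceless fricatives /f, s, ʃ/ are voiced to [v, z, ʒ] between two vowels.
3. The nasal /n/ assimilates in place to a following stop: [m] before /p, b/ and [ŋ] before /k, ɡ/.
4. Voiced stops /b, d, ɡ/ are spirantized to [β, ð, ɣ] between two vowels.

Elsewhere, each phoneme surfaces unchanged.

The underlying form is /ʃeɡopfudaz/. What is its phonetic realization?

/ʃ/ (word-initial) is in the target of rule 2 but the environment (between two vowels) is not met → [ʃ].
/ɡ/ (between /e/ and /o/): between two vowels, so rule 4 applies → [ɣ].
/f/ (between /p/ and /u/) is in the target of rule 2 but the environment (between two vowels) is not met → [f].
/d/ (between /u/ and /a/): between two vowels, so rule 4 applies → [ð].

[ʃeɣopfuðaz]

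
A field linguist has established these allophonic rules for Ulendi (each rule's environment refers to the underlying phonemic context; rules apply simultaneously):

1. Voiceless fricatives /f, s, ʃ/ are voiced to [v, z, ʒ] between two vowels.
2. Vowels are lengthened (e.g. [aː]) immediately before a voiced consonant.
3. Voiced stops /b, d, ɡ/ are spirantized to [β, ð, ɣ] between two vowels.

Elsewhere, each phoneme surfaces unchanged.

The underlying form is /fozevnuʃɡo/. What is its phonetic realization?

[foːzeːvnuʃɡo]

/f/ (word-initial): rule 1 targets it, but not between two vowels → unchanged [f].
Rule 2 applies to /o/ (between /f/ and /z/: before a voiced consonant) → [oː].
/e/ meets the environment for rule 2 (before a voiced consonant) → [eː].
/u/ (between /n/ and /ʃ/): rule 2 targets it, but not before a voiced consonant → unchanged [u].
/ʃ/ (between /u/ and /ɡ/) fails the environment for rule 1, so it stays [ʃ].
/ɡ/ (between /ʃ/ and /o/): rule 3 targets it, but not between two vowels → unchanged [ɡ].
/o/ — word-final; rule 2 does not apply here → [o].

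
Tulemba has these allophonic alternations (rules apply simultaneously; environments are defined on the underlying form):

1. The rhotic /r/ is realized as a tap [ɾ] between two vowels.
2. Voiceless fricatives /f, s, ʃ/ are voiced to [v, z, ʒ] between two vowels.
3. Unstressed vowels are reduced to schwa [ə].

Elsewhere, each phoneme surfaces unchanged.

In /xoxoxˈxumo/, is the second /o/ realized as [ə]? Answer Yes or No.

/o/ (between /x/ and /x/): in an unstressed syllable, so rule 3 applies → [ə].
The actual realization is [ə], which matches [ə].

Yes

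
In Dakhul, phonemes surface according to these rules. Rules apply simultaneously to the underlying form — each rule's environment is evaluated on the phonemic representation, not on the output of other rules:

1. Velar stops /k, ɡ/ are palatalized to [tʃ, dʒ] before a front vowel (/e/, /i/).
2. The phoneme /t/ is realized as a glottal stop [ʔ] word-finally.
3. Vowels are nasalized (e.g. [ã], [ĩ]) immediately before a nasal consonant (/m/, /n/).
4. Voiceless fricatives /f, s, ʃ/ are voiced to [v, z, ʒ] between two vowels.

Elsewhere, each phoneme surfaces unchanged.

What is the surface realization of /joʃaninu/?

[joʒãnĩnu]

/o/ — between /j/ and /ʃ/; rule 3 does not apply here → [o].
/ʃ/ — between /o/ and /a/, between two vowels — surfaces as [ʒ] (rule 4).
/a/ — between /ʃ/ and /n/, before a nasal consonant — surfaces as [ã] (rule 3).
/i/ meets the environment for rule 3 (before a nasal consonant) → [ĩ].
/u/ — word-final; rule 3 does not apply here → [u].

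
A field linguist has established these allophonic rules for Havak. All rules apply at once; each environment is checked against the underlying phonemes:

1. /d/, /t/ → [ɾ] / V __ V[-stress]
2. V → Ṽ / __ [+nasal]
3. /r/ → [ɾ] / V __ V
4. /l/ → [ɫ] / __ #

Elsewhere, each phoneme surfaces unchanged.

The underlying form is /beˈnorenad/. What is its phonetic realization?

/b/ (word-initial): no rule targets it → [b].
Rule 2 applies to /e/ (between /b/ and /n/: before a nasal consonant) → [ẽ].
/n/ (between /e/ and /o/): no rule targets it → [n].
/o/ — between /n/ and /r/; rule 2 does not apply here → [o].
Rule 3 applies to /r/ (between /o/ and /e/: between two vowels) → [ɾ].
Rule 2 applies to /e/ (between /r/ and /n/: before a nasal consonant) → [ẽ].
/n/ stays [n].
/a/ (between /n/ and /d/) is in the target of rule 2 but the environment (before a nasal consonant) is not met → [a].
/d/ (word-final) fails the environment for rule 1, so it stays [d].

[bẽˈnoɾẽnad]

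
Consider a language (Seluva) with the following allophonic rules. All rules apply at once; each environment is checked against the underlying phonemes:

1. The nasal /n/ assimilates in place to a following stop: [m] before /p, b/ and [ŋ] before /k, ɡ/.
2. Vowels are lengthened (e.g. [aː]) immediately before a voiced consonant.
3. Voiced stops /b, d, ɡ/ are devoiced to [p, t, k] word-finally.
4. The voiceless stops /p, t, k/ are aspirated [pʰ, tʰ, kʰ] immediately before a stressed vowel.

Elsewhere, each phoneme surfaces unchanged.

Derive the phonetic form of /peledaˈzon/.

/p/ (word-initial) is in the target of rule 4 but the environment (immediately before a stressed vowel) is not met → [p].
Rule 2 applies to /e/ (between /p/ and /l/: before a voiced consonant) → [eː].
/l/ stays [l].
Rule 2 applies to /e/ (between /l/ and /d/: before a voiced consonant) → [eː].
/d/ (between /e/ and /a/): rule 3 targets it, but not word-finally → unchanged [d].
/a/ — between /d/ and /z/, before a voiced consonant — surfaces as [aː] (rule 2).
/z/ (between /a/ and /o/): no rule targets it → [z].
/o/ (between /z/ and /n/): before a voiced consonant, so rule 2 applies → [oː].
/n/ (word-final) is in the target of rule 1 but the environment (before a labial or velar stop) is not met → [n].

[peːleːdaːˈzoːn]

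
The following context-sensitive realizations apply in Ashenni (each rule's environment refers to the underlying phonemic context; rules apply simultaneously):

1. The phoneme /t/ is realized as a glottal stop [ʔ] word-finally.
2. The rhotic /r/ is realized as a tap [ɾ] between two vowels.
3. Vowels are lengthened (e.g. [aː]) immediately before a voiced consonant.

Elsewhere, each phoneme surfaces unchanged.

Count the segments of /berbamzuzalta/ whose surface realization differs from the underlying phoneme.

Segments that undergo a rule: /e/ → [eː] (rule 3); /a/ → [aː] (rule 3); /u/ → [uː] (rule 3); /a/ → [aː] (rule 3).
All other segments surface unchanged.

4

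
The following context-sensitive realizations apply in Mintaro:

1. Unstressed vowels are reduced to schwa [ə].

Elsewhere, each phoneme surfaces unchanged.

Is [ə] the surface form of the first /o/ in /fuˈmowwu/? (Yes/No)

No

/o/ (between /m/ and /w/) is in the target of rule 1 but the environment (in an unstressed syllable) is not met → [o].
The actual realization is [o], not [ə].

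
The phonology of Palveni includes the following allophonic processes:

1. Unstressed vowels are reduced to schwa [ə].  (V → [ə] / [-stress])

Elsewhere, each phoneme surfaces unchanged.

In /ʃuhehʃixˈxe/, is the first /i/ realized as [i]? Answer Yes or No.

No

Rule 1 applies to /i/ (between /ʃ/ and /x/: in an unstressed syllable) → [ə].
The actual realization is [ə], not [i].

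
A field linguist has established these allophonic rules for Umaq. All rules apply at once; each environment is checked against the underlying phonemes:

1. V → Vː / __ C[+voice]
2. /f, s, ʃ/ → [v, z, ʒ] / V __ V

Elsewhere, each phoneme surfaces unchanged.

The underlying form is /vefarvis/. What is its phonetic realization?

[vevaːrvis]

/v/ (word-initial) is unaffected → [v].
/e/ — between /v/ and /f/; rule 1 does not apply here → [e].
/f/ (between /e/ and /a/) occurs between two vowels → [v] by rule 2.
Rule 1 applies to /a/ (between /f/ and /r/: before a voiced consonant) → [aː].
/r/ (between /a/ and /v/) is unaffected → [r].
/v/ (between /r/ and /i/): no rule targets it → [v].
/i/ (between /v/ and /s/): rule 1 targets it, but not before a voiced consonant → unchanged [i].
/s/ — word-final; rule 2 does not apply here → [s].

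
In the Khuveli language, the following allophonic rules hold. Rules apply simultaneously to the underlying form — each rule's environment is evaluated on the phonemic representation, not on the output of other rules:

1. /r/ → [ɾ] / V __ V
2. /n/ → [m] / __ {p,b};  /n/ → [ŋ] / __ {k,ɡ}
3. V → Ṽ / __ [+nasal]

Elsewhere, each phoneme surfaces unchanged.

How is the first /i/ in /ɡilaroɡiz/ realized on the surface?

/i/ (between /ɡ/ and /l/): rule 3 targets it, but not before a nasal consonant → unchanged [i].

[i]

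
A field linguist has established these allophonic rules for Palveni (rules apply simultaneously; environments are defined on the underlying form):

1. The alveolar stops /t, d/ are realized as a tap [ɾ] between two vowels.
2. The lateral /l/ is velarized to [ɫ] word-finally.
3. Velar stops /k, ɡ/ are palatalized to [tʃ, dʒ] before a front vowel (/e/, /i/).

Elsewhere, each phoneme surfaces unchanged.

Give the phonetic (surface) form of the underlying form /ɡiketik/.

/ɡ/ — word-initial, before a front vowel — surfaces as [dʒ] (rule 3).
/i/ (between /ɡ/ and /k/) is unaffected → [i].
/k/ meets the environment for rule 3 (before a front vowel) → [tʃ].
/e/ (between /k/ and /t/): no rule targets it → [e].
/t/ (between /e/ and /i/) occurs between two vowels → [ɾ] by rule 1.
/i/ — not in any rule's target class → [i].
/k/ — word-final; rule 3 does not apply here → [k].

[dʒitʃeɾik]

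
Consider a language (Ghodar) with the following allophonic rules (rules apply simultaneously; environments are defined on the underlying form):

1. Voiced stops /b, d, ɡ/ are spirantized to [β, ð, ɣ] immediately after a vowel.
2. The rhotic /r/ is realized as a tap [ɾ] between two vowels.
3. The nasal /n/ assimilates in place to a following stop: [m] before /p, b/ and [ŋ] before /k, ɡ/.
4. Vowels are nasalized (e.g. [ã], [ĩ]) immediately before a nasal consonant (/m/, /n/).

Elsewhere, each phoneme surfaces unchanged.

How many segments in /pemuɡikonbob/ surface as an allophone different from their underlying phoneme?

5

Segments that undergo a rule: /e/ → [ẽ] (rule 4); /ɡ/ → [ɣ] (rule 1); /o/ → [õ] (rule 4); /n/ → [m] (rule 3); /b/ → [β] (rule 1).
All other segments surface unchanged.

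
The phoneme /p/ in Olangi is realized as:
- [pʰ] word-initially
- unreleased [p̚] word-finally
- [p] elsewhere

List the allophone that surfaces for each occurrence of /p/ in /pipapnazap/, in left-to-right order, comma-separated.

[pʰ], [p], [p], [p̚]

Occurrence 1 (position 1): word-initially → [pʰ].
Occurrence 2 (position 3): no conditioning environment matches → elsewhere allophone [p].
Occurrence 3 (position 5): no conditioning environment matches → elsewhere allophone [p].
Occurrence 4 (position 10): word-finally → [p̚].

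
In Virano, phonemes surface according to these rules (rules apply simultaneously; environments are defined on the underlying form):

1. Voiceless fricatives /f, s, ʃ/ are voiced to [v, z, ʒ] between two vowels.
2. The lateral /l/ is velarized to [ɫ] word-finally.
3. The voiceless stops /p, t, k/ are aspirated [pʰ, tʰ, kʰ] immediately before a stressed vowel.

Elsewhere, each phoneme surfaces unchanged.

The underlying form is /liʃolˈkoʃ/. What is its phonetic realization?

[liʒolˈkʰoʃ]

/l/ (word-initial) fails the environment for rule 2, so it stays [l].
/i/ — not in any rule's target class → [i].
/ʃ/ (between /i/ and /o/) occurs between two vowels → [ʒ] by rule 1.
/o/ — not in any rule's target class → [o].
/l/ (between /o/ and /k/): rule 2 targets it, but not word-finally → unchanged [l].
Rule 3 applies to /k/ (between /l/ and /o/: immediately before a stressed vowel) → [kʰ].
/o/ (between /k/ and /ʃ/): no rule targets it → [o].
/ʃ/ (word-final): rule 1 targets it, but not between two vowels → unchanged [ʃ].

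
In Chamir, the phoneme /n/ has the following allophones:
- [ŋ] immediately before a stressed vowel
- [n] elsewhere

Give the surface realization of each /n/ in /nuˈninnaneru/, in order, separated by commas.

[n], [ŋ], [n], [n], [n]

Occurrence 1 (position 1): no conditioning environment matches → elsewhere allophone [n].
Occurrence 2 (position 3): immediately before a stressed vowel → [ŋ].
Occurrence 3 (position 5): no conditioning environment matches → elsewhere allophone [n].
Occurrence 4 (position 6): no conditioning environment matches → elsewhere allophone [n].
Occurrence 5 (position 8): no conditioning environment matches → elsewhere allophone [n].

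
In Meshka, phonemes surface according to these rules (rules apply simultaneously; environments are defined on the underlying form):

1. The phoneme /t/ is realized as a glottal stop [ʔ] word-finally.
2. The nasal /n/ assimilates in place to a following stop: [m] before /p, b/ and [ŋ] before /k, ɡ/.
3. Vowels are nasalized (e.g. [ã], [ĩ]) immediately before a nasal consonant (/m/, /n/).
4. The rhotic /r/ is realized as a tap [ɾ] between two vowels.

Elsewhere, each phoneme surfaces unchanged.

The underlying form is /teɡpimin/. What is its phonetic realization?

[teɡpĩmĩn]

/t/ (word-initial) is in the target of rule 1 but the environment (word-finally) is not met → [t].
/e/ (between /t/ and /ɡ/): rule 3 targets it, but not before a nasal consonant → unchanged [e].
/ɡ/ stays [ɡ].
/p/ stays [p].
/i/ (between /p/ and /m/) occurs before a nasal consonant → [ĩ] by rule 3.
/m/ (between /i/ and /i/): no rule targets it → [m].
/i/ meets the environment for rule 3 (before a nasal consonant) → [ĩ].
/n/ (word-final): rule 2 targets it, but not before a labial or velar stop → unchanged [n].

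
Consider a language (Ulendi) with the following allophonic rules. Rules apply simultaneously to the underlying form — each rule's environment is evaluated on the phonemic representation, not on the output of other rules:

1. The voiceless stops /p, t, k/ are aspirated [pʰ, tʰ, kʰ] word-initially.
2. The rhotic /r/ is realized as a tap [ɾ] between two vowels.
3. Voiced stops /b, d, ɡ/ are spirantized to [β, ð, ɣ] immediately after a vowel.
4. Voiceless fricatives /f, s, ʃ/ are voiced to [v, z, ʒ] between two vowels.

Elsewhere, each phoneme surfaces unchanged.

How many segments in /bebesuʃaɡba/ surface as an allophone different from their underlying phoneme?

4

Segments that undergo a rule: /b/ → [β] (rule 3); /s/ → [z] (rule 4); /ʃ/ → [ʒ] (rule 4); /ɡ/ → [ɣ] (rule 3).
All other segments surface unchanged.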